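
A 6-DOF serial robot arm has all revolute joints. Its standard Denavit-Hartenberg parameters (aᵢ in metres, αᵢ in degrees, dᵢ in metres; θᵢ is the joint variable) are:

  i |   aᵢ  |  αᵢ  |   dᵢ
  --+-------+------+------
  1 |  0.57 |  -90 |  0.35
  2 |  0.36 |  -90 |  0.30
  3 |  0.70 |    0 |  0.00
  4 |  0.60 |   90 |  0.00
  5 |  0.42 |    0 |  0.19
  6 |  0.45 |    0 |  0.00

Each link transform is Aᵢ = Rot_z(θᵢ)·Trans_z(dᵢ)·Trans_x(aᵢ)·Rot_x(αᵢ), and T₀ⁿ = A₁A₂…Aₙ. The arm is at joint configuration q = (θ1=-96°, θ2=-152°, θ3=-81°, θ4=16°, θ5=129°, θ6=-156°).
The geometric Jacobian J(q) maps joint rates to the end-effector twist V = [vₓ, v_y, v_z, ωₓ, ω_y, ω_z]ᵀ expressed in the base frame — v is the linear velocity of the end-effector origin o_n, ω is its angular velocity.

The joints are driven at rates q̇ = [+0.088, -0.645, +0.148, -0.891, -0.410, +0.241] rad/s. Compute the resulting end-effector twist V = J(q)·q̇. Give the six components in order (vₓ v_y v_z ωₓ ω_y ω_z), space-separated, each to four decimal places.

0.1866 0.0051 -0.4669 -0.6619 0.5563 -0.4961

o_n = [1.7204, -0.2713, 0.7435]
J₁: ẑ×o_n = [0.2713, 1.7204, -0.0000], ω = ẑ
J2: z=[0.9945, -0.1045, 0.0000] o=[-0.0596, -0.5669, 0.3500] → [-0.0411, -0.3914, 0.4801, 0.9945, -0.1045, 0.0000]
J3: z=[-0.0491, -0.4669, 0.8829] o=[0.2720, -0.2821, 0.5190] → [-0.1144, 1.2899, 0.6757, -0.0491, -0.4669, 0.8829]
J4: z=[-0.0491, -0.4669, 0.8829] o=[0.9697, -0.2582, 0.5704] → [-0.0693, 0.6713, 0.3511, -0.0491, -0.4669, 0.8829]
J5: z=[0.3367, -0.8400, -0.4255] o=[1.5339, -0.0924, 0.6895] → [-0.1215, -0.0975, 0.0964, 0.3367, -0.8400, -0.4255]
J6: z=[0.3367, -0.8400, -0.4255] o=[1.3333, -0.4775, 0.8444] → [0.1724, -0.1307, 0.3946, 0.3367, -0.8400, -0.4255]
V = J·q̇ = [0.1866, 0.0051, -0.4669, -0.6619, 0.5563, -0.4961]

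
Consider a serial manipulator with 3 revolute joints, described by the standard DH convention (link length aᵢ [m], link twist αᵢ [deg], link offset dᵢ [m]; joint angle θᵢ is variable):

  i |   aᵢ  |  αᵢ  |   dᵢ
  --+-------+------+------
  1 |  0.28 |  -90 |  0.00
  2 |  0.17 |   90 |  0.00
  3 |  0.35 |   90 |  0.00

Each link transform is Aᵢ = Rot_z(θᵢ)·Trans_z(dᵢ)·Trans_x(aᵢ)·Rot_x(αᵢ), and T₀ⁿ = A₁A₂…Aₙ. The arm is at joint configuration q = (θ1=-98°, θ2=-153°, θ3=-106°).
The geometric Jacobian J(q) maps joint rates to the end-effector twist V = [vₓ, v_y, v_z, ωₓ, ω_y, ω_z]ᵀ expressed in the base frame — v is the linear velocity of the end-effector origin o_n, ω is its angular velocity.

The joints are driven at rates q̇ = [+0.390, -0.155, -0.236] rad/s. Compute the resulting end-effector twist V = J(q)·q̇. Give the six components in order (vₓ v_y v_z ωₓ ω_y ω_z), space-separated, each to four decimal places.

0.0780 -0.2097 -0.0462 -0.1684 -0.0845 0.6003

o_n = [-0.3630, -0.1656, 0.0334]
J₁: ẑ×o_n = [0.1656, -0.3630, 0.0000], ω = ẑ
J2: z=[0.9903, -0.1392, 0.0000] o=[-0.0390, -0.2773, 0.0000] → [-0.0046, -0.0331, 0.0655, 0.9903, -0.1392, 0.0000]
J3: z=[0.0632, 0.4496, -0.8910] o=[-0.0179, -0.1273, 0.0772] → [-0.0538, 0.3103, 0.1527, 0.0632, 0.4496, -0.8910]
V = J·q̇ = [0.0780, -0.2097, -0.0462, -0.1684, -0.0845, 0.6003]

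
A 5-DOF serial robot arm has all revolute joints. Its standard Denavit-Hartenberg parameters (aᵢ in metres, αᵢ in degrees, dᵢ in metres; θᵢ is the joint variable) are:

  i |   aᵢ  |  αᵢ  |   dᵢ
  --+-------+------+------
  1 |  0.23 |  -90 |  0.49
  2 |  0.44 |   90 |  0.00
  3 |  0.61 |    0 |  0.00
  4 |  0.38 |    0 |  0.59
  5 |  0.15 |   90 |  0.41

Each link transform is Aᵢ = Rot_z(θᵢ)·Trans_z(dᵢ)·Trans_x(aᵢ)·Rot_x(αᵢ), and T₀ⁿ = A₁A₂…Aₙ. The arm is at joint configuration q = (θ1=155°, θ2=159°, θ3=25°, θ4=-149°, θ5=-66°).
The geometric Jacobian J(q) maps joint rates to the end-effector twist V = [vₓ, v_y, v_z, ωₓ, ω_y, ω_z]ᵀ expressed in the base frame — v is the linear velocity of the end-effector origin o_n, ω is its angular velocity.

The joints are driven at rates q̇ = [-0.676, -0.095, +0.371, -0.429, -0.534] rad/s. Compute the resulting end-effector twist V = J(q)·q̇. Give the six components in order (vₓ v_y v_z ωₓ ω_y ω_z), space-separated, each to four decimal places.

o_n = [0.0152, 0.0273, -0.6703]
J₁: ẑ×o_n = [-0.0273, 0.0152, 0.0000], ω = ẑ
J2: z=[-0.4226, -0.9063, 0.0000] o=[-0.2085, 0.0972, 0.4900] → [1.0516, -0.4904, 0.2322, -0.4226, -0.9063, 0.0000]
J3: z=[-0.3248, 0.1515, -0.9336] o=[0.1638, -0.0764, 0.3323] → [-0.0550, -0.1869, -0.0112, -0.3248, 0.1515, -0.9336]
J4: z=[-0.3248, 0.1515, -0.9336] o=[0.5227, -0.5282, 0.1342] → [0.3967, 0.2124, -0.1036, -0.3248, 0.1515, -0.9336]
J5: z=[-0.3248, 0.1515, -0.9336] o=[0.2844, -0.0695, -0.3405] → [0.0404, 0.1442, 0.0093, -0.3248, 0.1515, -0.9336]
V = J·q̇ = [-0.2936, -0.2012, 0.0132, 0.2324, -0.0036, -0.1233]

-0.2936 -0.2012 0.0132 0.2324 -0.0036 -0.1233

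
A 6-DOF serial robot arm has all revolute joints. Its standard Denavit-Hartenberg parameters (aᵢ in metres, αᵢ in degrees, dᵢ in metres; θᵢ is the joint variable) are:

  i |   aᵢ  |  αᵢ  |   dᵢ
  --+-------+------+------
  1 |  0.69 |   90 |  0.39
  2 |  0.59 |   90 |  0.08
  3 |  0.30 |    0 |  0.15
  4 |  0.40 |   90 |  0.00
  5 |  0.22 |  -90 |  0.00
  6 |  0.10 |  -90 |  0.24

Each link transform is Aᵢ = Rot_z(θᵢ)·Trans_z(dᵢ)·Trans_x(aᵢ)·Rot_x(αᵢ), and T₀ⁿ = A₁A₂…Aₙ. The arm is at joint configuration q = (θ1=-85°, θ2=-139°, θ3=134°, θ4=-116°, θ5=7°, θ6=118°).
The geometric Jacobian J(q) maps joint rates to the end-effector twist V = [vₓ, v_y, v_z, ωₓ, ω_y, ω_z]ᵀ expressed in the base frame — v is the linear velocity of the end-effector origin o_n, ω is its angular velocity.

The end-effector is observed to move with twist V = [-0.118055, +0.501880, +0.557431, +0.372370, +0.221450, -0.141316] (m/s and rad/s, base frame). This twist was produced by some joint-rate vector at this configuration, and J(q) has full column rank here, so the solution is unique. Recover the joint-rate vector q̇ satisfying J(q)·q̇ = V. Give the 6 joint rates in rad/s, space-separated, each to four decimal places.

o_n = [-0.5658, 0.1867, 0.1279]
J₁: ẑ×o_n = [-0.1867, -0.5658, 0.0000], ω = ẑ
J2: z=[-0.9962, -0.0872, 0.0000] o=[0.0601, -0.6874, 0.3900] → [0.0228, -0.2611, -0.9253, -0.9962, -0.0872, 0.0000]
J3: z=[-0.0572, 0.6536, 0.7547] o=[-0.0584, -0.2508, 0.0029] → [-0.2485, -0.3759, 0.3067, -0.0572, 0.6536, 0.7547]
J4: z=[-0.0572, 0.6536, 0.7547] o=[-0.2682, -0.3282, 0.2529] → [-0.4703, -0.2318, 0.1651, -0.0572, 0.6536, 0.7547]
J5: z=[0.9271, 0.3152, -0.2027] o=[-0.4164, -0.0530, 0.0033] → [0.0879, -0.0853, 0.2693, 0.9271, 0.3152, -0.2027]
J6: z=[-0.0116, 0.5648, 0.8251] o=[-0.4988, 0.1148, -0.1127] → [0.0766, -0.0525, 0.0370, -0.0116, 0.5648, 0.8251]
q̇ = J⁺·V = [-0.5470, -0.6990, -0.3340, 0.5790, -0.3320, 0.1860]

-0.5470 -0.6990 -0.3340 0.5790 -0.3320 0.1860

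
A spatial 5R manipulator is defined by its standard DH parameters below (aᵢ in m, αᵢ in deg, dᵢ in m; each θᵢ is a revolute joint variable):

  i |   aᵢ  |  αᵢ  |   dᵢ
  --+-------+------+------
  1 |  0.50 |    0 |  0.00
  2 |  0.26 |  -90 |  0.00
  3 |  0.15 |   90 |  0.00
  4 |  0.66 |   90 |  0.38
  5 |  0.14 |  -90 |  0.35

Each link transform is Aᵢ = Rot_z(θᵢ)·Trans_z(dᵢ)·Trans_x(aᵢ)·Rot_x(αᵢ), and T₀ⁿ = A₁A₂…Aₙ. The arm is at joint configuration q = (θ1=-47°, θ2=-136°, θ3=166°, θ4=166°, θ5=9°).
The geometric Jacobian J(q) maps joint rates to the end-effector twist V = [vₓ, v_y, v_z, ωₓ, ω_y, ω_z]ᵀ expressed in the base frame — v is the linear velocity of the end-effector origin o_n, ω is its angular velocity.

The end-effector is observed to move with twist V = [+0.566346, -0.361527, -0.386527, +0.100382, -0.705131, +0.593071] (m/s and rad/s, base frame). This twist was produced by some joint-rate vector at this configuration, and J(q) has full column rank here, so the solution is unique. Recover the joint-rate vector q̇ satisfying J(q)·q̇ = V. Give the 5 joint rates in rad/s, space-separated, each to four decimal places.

0.3890 -0.1410 0.5000 -0.3680 0.2050

o_n = [-0.5668, -0.8516, -0.2594]
J₁: ẑ×o_n = [0.8516, -0.5668, 0.0000], ω = ẑ
J2: z=[0.0000, 0.0000, 1.0000] o=[0.3410, -0.3657, 0.0000] → [0.4859, -0.9078, 0.0000, 0.0000, 0.0000, 1.0000]
J3: z=[-0.0523, -0.9986, 0.0000] o=[0.0814, -0.3521, 0.0000] → [0.2590, -0.0136, -0.6211, -0.0523, -0.9986, 0.0000]
J4: z=[-0.2416, 0.0127, -0.9703] o=[0.2267, -0.3597, -0.0363] → [-0.4801, 0.7160, 0.1289, -0.2416, 0.0127, -0.9703]
J5: z=[0.1836, -0.9813, -0.0585] o=[-0.4940, -0.4818, -0.2501] → [-0.0125, 0.0060, -0.1393, 0.1836, -0.9813, -0.0585]
q̇ = J⁺·V = [0.3890, -0.1410, 0.5000, -0.3680, 0.2050]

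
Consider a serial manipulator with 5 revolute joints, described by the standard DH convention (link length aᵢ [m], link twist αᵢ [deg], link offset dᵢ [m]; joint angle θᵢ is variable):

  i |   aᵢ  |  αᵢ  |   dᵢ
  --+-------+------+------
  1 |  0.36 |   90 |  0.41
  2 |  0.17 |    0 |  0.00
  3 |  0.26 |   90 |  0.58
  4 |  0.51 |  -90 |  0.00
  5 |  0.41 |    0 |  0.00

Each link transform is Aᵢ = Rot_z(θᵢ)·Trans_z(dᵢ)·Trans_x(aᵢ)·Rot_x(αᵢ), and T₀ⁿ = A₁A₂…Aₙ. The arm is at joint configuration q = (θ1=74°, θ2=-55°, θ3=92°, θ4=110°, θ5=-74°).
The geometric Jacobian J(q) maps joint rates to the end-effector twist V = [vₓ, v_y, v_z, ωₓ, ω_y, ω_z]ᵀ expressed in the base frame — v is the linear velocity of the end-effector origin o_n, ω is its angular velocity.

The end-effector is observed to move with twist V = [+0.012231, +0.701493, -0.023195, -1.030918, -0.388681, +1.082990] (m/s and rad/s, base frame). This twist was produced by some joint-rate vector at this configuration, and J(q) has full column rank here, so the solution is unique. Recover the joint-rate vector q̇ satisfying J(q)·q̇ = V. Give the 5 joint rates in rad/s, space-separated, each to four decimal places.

0.6020 -0.8320 0.0340 -0.7800 0.2510

o_n = [1.3221, 0.3826, -0.0158]
J₁: ẑ×o_n = [-0.3826, 1.3221, 0.0000], ω = ẑ
J2: z=[0.9613, -0.2756, 0.0000] o=[0.0992, 0.3461, 0.4100] → [0.1174, 0.4093, 0.3722, 0.9613, -0.2756, 0.0000]
J3: z=[0.9613, -0.2756, 0.0000] o=[0.1261, 0.4398, 0.2707] → [0.0790, 0.2754, 0.2747, 0.9613, -0.2756, 0.0000]
J4: z=[0.1659, 0.5785, -0.7986] o=[0.7409, 0.4795, 0.4272] → [-0.3337, -0.3907, -0.3523, 0.1659, 0.5785, -0.7986]
J5: z=[-0.5356, -0.6271, -0.5655] o=[1.1632, 0.2135, 0.3222] → [0.3076, -0.2709, 0.0091, -0.5356, -0.6271, -0.5655]
q̇ = J⁺·V = [0.6020, -0.8320, 0.0340, -0.7800, 0.2510]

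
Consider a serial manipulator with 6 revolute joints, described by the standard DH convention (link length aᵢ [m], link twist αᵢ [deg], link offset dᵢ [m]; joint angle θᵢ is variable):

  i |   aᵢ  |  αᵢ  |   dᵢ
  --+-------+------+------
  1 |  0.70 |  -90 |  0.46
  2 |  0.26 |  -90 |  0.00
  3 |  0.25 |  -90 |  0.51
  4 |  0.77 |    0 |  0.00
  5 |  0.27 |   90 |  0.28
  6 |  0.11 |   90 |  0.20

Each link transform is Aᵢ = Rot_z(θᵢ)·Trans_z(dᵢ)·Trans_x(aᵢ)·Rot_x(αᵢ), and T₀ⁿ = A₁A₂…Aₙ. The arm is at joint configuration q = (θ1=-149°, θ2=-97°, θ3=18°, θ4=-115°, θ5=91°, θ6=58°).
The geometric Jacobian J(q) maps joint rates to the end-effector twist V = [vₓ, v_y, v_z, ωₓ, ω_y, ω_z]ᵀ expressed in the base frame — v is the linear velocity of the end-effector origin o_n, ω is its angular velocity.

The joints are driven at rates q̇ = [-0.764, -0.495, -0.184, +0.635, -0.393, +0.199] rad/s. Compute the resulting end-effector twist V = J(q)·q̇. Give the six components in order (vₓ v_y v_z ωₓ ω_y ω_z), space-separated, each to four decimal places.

o_n = [-2.0730, -0.7798, 0.9244]
J₁: ẑ×o_n = [0.7798, -2.0730, 0.0000], ω = ẑ
J2: z=[0.5150, -0.8572, 0.0000] o=[-0.6000, -0.3605, 0.4600] → [-0.3981, -0.2392, -1.4785, 0.5150, -0.8572, 0.0000]
J3: z=[-0.8508, -0.5112, 0.1219] o=[-0.5729, -0.3442, 0.7181] → [-0.0524, -0.0072, -0.3963, -0.8508, -0.5112, 0.1219]
J4: z=[-0.5221, 0.7958, -0.3067] o=[-1.0217, -0.5238, 1.0162] → [-0.1516, 0.2745, 0.9703, -0.5221, 0.7958, -0.3067]
J5: z=[-0.5221, 0.7958, -0.3067] o=[-1.5960, -0.9861, 0.7941] → [0.1670, 0.2144, 0.2719, -0.5221, 0.7958, -0.3067]
J6: z=[-0.7529, -0.5990, -0.2726] o=[-1.8503, -0.7394, 0.9544] → [0.0069, 0.0381, -0.1029, -0.7529, -0.5990, -0.2726]
V = J·q̇ = [-0.5496, 1.8012, 1.2936, -0.3746, 0.5917, -0.9149]

-0.5496 1.8012 1.2936 -0.3746 0.5917 -0.9149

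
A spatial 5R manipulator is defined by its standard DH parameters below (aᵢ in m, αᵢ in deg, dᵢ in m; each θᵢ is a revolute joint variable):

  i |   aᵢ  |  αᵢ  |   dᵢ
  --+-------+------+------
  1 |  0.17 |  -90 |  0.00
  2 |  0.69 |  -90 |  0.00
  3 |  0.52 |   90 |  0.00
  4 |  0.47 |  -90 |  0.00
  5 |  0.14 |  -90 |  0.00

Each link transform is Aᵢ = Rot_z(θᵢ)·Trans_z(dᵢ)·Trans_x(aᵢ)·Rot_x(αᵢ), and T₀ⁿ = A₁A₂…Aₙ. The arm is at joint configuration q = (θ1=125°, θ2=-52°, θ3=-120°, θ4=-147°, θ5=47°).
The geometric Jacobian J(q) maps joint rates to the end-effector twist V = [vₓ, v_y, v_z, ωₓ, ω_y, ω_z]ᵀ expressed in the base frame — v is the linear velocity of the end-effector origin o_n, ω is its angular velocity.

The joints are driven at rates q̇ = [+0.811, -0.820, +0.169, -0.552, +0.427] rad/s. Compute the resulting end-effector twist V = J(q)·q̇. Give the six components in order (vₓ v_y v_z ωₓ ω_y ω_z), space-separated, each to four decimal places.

o_n = [-0.2996, 0.2695, 0.7852]
J₁: ẑ×o_n = [-0.2695, -0.2996, 0.0000], ω = ẑ
J2: z=[-0.8192, -0.5736, 0.0000] o=[-0.0975, 0.1393, 0.0000] → [-0.4504, 0.6432, -0.2226, -0.8192, -0.5736, 0.0000]
J3: z=[-0.4520, 0.6455, -0.6157] o=[-0.3412, 0.4872, 0.5437] → [0.0218, 0.0835, 0.0716, -0.4520, 0.6455, -0.6157]
J4: z=[0.7154, -0.1500, -0.6824] o=[-0.6182, 0.0978, 0.3388] → [0.0502, -0.5368, 0.1706, 0.7154, -0.1500, -0.6824]
J5: z=[0.0889, -0.9492, 0.3017] o=[-0.2925, 0.2278, 0.6517] → [-0.1393, -0.0140, -0.0030, 0.0889, -0.9492, 0.3017]
V = J·q̇ = [0.0672, -0.4659, 0.0992, 0.2384, 0.2569, 1.2125]

0.0672 -0.4659 0.0992 0.2384 0.2569 1.2125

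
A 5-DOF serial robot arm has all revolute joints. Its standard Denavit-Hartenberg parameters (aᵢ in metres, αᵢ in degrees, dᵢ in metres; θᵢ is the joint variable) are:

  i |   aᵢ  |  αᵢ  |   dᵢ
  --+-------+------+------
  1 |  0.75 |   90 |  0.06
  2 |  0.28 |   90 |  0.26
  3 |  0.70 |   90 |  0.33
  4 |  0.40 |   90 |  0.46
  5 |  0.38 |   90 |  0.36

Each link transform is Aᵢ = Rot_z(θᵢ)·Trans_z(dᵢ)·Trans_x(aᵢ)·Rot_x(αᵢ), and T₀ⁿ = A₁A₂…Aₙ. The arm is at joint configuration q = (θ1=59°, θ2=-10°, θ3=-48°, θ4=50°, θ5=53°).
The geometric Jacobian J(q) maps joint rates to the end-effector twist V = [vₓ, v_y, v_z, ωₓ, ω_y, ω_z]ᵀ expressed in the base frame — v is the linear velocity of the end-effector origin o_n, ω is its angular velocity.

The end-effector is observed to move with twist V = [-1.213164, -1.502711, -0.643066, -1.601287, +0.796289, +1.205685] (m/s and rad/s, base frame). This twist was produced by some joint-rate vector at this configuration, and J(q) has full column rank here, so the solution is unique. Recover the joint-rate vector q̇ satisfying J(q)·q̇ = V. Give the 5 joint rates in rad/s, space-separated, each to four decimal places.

0.2150 -0.7080 -0.4560 0.9510 0.7700

o_n = [-0.4371, 1.7507, -0.6218]
J₁: ẑ×o_n = [-1.7507, -0.4371, 0.0000], ω = ẑ
J2: z=[0.8572, -0.5150, 0.0000] o=[0.3863, 0.6429, 0.0600] → [0.3512, 0.5844, 0.5255, 0.8572, -0.5150, 0.0000]
J3: z=[-0.0894, -0.1488, -0.9848] o=[0.7512, 0.7453, 0.0114] → [1.0844, 1.1136, -0.2668, -0.0894, -0.1488, -0.9848]
J4: z=[-0.9505, -0.2827, 0.1290] o=[0.5133, 1.3595, -0.3949] → [0.0137, -0.3383, -0.6405, -0.9505, -0.2827, 0.1290]
J5: z=[-0.1705, 0.8216, 0.5440] o=[-0.0278, 1.4275, -0.6672] → [-0.1385, -0.2149, 0.2811, -0.1705, 0.8216, 0.5440]
q̇ = J⁺·V = [0.2150, -0.7080, -0.4560, 0.9510, 0.7700]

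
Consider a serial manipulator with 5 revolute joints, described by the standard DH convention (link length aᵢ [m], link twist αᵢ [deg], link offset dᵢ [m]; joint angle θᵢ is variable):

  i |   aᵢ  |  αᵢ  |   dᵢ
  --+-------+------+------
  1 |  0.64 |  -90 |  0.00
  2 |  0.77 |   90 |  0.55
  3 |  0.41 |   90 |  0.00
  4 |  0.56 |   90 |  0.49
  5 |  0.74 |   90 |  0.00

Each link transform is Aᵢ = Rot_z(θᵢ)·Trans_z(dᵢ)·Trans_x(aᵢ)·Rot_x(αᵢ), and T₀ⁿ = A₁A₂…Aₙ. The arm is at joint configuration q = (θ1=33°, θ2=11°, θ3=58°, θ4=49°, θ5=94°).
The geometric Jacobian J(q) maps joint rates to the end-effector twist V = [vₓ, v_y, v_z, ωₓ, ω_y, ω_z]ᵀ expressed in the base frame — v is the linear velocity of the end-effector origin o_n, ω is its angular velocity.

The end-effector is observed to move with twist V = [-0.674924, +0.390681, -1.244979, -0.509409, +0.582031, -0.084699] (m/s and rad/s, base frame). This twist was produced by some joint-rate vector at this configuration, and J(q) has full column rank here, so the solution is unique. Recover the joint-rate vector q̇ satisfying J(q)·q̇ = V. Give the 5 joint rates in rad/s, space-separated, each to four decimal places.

0.4060 0.4530 -0.2790 -0.1780 0.3410

o_n = [2.1254, 2.0119, -0.0442]
J₁: ẑ×o_n = [-2.0119, 2.1254, 0.0000], ω = ẑ
J2: z=[-0.5446, 0.8387, 0.0000] o=[0.5367, 0.3486, 0.0000] → [-0.0371, -0.0241, -2.2383, -0.5446, 0.8387, 0.0000]
J3: z=[0.1600, 0.1039, 0.9816] o=[0.8711, 1.2215, -0.1469] → [-0.7652, 1.2148, -0.0039, 0.1600, 0.1039, 0.9816]
J4: z=[0.9868, 0.0090, -0.1618] o=[0.8606, 1.6293, -0.1884] → [0.0632, -0.3469, 0.3662, 0.9868, 0.0090, -0.1618]
J5: z=[-0.1243, 0.6824, -0.7203] o=[1.4023, 2.0430, 0.1101] → [-0.1277, -0.5400, -0.4896, -0.1243, 0.6824, -0.7203]
q̇ = J⁺·V = [0.4060, 0.4530, -0.2790, -0.1780, 0.3410]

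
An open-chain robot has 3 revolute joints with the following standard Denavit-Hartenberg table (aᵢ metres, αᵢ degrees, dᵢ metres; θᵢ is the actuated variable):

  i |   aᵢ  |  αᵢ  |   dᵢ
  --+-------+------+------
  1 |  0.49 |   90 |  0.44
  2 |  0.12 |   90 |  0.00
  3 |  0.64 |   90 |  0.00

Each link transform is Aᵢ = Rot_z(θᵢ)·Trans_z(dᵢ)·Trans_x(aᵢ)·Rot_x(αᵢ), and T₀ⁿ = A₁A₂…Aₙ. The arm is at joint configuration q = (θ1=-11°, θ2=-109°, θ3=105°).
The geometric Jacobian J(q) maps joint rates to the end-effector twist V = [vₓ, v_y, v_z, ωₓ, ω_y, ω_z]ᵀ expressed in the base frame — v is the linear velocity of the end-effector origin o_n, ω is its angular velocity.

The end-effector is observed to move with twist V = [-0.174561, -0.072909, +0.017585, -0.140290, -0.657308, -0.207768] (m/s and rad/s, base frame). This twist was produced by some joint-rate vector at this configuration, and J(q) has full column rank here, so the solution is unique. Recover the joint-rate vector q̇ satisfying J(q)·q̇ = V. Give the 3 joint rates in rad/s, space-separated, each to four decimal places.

-0.2120 0.6720 0.0130

o_n = [0.3776, -0.7032, 0.4832]
J₁: ẑ×o_n = [0.7032, 0.3776, -0.0000], ω = ẑ
J2: z=[-0.1908, -0.9816, 0.0000] o=[0.4810, -0.0935, 0.4400] → [-0.0424, 0.0082, 0.0149, -0.1908, -0.9816, 0.0000]
J3: z=[-0.9281, 0.1804, 0.3256] o=[0.4426, -0.0860, 0.3265] → [0.2292, 0.1242, 0.5845, -0.9281, 0.1804, 0.3256]
q̇ = J⁺·V = [-0.2120, 0.6720, 0.0130]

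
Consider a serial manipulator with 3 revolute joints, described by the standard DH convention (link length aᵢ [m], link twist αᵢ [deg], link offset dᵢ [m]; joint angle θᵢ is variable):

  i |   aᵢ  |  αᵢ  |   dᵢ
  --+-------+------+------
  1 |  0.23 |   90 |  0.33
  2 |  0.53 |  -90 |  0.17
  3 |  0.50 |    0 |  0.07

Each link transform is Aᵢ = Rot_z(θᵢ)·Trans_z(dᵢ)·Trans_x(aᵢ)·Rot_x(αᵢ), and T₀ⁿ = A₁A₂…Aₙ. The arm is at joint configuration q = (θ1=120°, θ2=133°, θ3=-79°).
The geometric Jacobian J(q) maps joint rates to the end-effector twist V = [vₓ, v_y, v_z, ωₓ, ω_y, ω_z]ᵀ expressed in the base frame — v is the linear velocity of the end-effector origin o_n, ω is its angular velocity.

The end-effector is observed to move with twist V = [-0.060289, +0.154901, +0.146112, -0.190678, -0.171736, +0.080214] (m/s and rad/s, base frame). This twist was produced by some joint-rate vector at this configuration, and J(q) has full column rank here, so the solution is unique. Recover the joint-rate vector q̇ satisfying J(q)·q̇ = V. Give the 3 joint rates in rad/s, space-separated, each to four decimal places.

o_n = [0.6961, 0.1159, 0.7397]
J₁: ẑ×o_n = [-0.1159, 0.6961, 0.0000], ω = ẑ
J2: z=[0.8660, 0.5000, 0.0000] o=[-0.1150, 0.1992, 0.3300] → [0.2048, -0.3548, -0.4777, 0.8660, 0.5000, 0.0000]
J3: z=[0.3657, -0.6334, -0.6820] o=[0.2130, -0.0288, 0.7176] → [0.0847, -0.3376, 0.3590, 0.3657, -0.6334, -0.6820]
q̇ = J⁺·V = [0.1300, -0.2510, 0.0730]

0.1300 -0.2510 0.0730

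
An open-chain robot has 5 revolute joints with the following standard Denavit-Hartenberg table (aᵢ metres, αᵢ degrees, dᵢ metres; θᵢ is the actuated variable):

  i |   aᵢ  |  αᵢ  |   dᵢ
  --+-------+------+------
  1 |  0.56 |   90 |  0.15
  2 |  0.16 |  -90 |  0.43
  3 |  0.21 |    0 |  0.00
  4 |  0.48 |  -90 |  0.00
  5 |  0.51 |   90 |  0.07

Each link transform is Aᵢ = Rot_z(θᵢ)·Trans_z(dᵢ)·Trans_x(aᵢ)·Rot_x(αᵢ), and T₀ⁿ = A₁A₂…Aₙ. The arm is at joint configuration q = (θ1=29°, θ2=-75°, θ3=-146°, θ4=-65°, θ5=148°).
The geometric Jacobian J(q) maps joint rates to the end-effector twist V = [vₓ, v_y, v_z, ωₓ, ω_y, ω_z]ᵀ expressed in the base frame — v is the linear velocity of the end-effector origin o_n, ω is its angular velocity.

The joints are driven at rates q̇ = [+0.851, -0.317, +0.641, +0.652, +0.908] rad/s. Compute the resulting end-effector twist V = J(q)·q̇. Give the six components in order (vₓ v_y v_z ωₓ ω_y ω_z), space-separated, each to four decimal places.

0.8955 0.3788 -0.1284 1.2101 0.1433 1.6374

o_n = [0.5235, -0.3763, 0.1678]
J₁: ẑ×o_n = [0.3763, 0.5235, -0.0000], ω = ẑ
J2: z=[0.4848, -0.8746, 0.0000] o=[0.4898, 0.2715, 0.1500] → [-0.0156, -0.0086, -0.2846, 0.4848, -0.8746, 0.0000]
J3: z=[0.8448, 0.4683, 0.2588] o=[0.7345, -0.0845, -0.0045] → [0.1562, -0.2002, -0.1478, 0.8448, 0.4683, 0.2588]
J4: z=[0.8448, 0.4683, 0.2588] o=[0.7520, -0.2091, 0.1636] → [0.0453, -0.0627, -0.0343, 0.8448, 0.4683, 0.2588]
J5: z=[0.2990, -0.8143, 0.4975] o=[0.5390, -0.0445, 0.5610] → [0.4853, 0.1099, -0.1118, 0.2990, -0.8143, 0.4975]
V = J·q̇ = [0.8955, 0.3788, -0.1284, 1.2101, 0.1433, 1.6374]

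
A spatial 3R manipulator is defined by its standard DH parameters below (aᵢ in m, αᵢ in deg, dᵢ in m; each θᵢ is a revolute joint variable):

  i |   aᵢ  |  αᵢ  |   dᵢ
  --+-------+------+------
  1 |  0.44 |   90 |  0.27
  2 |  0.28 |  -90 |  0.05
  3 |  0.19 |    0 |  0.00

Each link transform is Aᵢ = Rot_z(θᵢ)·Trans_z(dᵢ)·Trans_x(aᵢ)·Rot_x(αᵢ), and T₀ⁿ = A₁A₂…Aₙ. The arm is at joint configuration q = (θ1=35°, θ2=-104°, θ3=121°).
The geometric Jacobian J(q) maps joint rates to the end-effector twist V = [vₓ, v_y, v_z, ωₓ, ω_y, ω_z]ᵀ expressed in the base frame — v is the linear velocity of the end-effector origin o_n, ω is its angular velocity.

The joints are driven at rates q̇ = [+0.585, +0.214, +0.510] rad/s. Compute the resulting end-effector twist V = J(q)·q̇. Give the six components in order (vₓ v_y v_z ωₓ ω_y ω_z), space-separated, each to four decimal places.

o_n = [0.2596, 0.3196, 0.0933]
J₁: ẑ×o_n = [-0.3196, 0.2596, 0.0000], ω = ẑ
J2: z=[0.5736, -0.8192, 0.0000] o=[0.3604, 0.2524, 0.2700] → [0.1448, 0.1014, -0.0441, 0.5736, -0.8192, 0.0000]
J3: z=[0.7948, 0.5565, -0.2419] o=[0.3336, 0.1726, -0.0017] → [0.0884, -0.0576, 0.1580, 0.7948, 0.5565, -0.2419]
V = J·q̇ = [-0.1109, 0.1442, 0.0712, 0.5281, 0.1085, 0.4616]

-0.1109 0.1442 0.0712 0.5281 0.1085 0.4616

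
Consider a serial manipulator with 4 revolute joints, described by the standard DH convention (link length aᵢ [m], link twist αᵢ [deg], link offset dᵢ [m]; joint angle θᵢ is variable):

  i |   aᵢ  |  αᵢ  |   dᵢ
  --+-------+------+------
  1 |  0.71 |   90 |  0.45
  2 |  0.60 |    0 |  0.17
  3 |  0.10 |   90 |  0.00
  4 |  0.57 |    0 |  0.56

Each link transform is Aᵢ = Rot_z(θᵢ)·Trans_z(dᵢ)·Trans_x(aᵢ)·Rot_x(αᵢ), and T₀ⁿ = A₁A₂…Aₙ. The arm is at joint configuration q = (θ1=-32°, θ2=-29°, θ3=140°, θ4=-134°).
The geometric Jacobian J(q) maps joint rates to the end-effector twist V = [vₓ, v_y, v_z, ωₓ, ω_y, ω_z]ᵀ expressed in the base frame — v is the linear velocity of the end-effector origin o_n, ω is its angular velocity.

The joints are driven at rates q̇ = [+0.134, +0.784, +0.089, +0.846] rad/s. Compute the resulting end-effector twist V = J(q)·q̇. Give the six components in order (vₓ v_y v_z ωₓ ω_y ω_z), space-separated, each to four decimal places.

0.4265 0.4229 1.2843 0.2072 -1.1589 0.4372

o_n = [1.7076, -0.7840, 0.0835]
J₁: ẑ×o_n = [0.7840, 1.7076, -0.0000], ω = ẑ
J2: z=[-0.5299, -0.8480, 0.0000] o=[0.6021, -0.3762, 0.4500] → [0.3108, -0.1942, 1.1536, -0.5299, -0.8480, 0.0000]
J3: z=[-0.5299, -0.8480, 0.0000] o=[0.9571, -0.7985, 0.1591] → [0.0641, -0.0401, 0.6289, -0.5299, -0.8480, 0.0000]
J4: z=[0.7917, -0.4947, 0.3584] o=[0.9267, -0.7795, 0.2525] → [0.0852, 0.4137, 0.3828, 0.7917, -0.4947, 0.3584]
V = J·q̇ = [0.4265, 0.4229, 1.2843, 0.2072, -1.1589, 0.4372]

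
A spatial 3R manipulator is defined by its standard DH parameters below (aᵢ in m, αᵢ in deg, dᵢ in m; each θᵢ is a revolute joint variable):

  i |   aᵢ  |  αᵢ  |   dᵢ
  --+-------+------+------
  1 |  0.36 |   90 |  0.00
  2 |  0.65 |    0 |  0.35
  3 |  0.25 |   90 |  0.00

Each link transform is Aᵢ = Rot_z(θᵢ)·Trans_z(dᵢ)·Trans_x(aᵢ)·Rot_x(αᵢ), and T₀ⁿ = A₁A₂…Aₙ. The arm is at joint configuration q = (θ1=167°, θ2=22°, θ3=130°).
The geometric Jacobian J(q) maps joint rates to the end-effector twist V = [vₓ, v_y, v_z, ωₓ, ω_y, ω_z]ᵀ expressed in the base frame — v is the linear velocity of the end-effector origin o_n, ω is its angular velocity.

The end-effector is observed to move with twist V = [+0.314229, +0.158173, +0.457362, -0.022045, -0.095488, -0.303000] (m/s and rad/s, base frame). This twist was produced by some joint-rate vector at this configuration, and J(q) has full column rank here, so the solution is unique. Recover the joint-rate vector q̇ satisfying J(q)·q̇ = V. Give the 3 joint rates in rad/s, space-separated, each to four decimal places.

o_n = [-0.6442, 0.5079, 0.3609]
J₁: ẑ×o_n = [-0.5079, -0.6442, 0.0000], ω = ẑ
J2: z=[0.2250, 0.9744, 0.0000] o=[-0.3508, 0.0810, 0.0000] → [0.3516, -0.0812, 0.3819, 0.2250, 0.9744, 0.0000]
J3: z=[0.2250, 0.9744, 0.0000] o=[-0.8593, 0.5576, 0.2435] → [0.1144, -0.0264, -0.2207, 0.2250, 0.9744, 0.0000]
q̇ = J⁺·V = [-0.3030, 0.7230, -0.8210]

-0.3030 0.7230 -0.8210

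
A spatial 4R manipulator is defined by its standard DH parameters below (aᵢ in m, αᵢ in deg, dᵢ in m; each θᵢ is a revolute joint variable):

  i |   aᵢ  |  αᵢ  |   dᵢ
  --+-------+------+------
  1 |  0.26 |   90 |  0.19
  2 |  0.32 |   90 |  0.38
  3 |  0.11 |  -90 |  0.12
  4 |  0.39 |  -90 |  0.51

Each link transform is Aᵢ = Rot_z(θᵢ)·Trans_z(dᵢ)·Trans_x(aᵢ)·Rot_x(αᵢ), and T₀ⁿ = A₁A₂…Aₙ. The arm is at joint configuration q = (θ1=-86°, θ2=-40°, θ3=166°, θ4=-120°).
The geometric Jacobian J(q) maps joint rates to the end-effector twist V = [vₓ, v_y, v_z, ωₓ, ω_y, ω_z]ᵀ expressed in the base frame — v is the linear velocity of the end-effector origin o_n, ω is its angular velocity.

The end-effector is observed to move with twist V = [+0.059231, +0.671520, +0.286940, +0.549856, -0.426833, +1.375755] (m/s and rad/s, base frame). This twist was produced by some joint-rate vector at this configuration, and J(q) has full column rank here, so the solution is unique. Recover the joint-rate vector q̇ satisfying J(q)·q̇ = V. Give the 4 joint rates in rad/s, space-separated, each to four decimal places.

o_n = [0.1476, -0.1697, -0.3401]
J₁: ẑ×o_n = [0.1697, 0.1476, -0.0000], ω = ẑ
J2: z=[-0.9976, -0.0698, 0.0000] o=[0.0181, -0.2594, 0.1900] → [0.0370, -0.5288, -0.0804, -0.9976, -0.0698, 0.0000]
J3: z=[-0.0448, 0.6412, -0.7660] o=[-0.3438, -0.5304, -0.0157] → [0.0683, -0.3910, -0.3313, -0.0448, 0.6412, -0.7660]
J4: z=[0.9550, 0.2526, 0.1555] o=[-0.3815, -0.3738, -0.0390] → [-0.1078, 0.3698, 0.0613, 0.9550, 0.2526, 0.1555]
q̇ = J⁺·V = [0.7940, -0.4450, -0.7440, 0.0760]

0.7940 -0.4450 -0.7440 0.0760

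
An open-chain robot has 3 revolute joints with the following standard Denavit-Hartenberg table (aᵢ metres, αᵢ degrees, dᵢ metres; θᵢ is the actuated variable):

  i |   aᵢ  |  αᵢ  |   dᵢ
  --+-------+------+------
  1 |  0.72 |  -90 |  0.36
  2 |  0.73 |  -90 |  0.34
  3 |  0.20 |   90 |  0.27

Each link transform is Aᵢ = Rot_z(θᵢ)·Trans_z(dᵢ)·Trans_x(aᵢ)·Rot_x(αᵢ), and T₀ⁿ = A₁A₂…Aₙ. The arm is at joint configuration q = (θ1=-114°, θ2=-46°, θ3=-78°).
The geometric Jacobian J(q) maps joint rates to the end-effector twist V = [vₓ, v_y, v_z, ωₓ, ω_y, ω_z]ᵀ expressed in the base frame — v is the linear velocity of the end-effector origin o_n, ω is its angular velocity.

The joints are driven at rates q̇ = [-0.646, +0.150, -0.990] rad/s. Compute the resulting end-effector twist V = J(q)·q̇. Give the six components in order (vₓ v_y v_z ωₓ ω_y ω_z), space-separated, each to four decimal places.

-0.9267 0.1207 -0.2488 0.4267 0.5896 0.0417

o_n = [-0.1005, -1.5427, 0.7275]
J₁: ẑ×o_n = [1.5427, -0.1005, 0.0000], ω = ẑ
J2: z=[0.9135, -0.4067, 0.0000] o=[-0.2929, -0.6578, 0.3600] → [-0.1495, -0.3357, -0.7302, 0.9135, -0.4067, 0.0000]
J3: z=[-0.2926, -0.6571, -0.6947] o=[-0.1885, -1.2593, 0.8851] → [-0.0933, -0.1072, 0.1407, -0.2926, -0.6571, -0.6947]
V = J·q̇ = [-0.9267, 0.1207, -0.2488, 0.4267, 0.5896, 0.0417]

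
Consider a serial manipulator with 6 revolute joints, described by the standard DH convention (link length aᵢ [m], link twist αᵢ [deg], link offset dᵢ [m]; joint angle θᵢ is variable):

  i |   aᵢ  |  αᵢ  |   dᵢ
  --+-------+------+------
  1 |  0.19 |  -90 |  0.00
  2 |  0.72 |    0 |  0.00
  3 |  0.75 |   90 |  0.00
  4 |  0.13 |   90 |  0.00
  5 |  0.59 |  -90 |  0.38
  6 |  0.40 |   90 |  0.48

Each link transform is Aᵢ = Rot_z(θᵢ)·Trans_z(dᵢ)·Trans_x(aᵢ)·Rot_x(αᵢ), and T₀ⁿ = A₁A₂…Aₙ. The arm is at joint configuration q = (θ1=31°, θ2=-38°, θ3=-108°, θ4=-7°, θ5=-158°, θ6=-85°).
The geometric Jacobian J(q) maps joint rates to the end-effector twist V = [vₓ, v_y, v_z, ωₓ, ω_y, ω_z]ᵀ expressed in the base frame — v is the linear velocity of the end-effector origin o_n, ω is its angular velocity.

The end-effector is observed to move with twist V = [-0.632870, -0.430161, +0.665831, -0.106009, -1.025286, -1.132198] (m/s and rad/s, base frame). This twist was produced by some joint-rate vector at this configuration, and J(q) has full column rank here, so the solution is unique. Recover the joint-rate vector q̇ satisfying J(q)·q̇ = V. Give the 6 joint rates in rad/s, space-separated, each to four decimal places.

o_n = [1.0803, -0.2140, 1.2230]
J₁: ẑ×o_n = [0.2140, 1.0803, -0.0000], ω = ẑ
J2: z=[-0.5150, 0.8572, 0.0000] o=[0.1629, 0.0979, 0.0000] → [1.0483, 0.6299, -0.6258, -0.5150, 0.8572, 0.0000]
J3: z=[-0.5150, 0.8572, 0.0000] o=[0.6492, 0.3901, 0.4433] → [0.6684, 0.4016, -0.0584, -0.5150, 0.8572, 0.0000]
J4: z=[-0.4793, -0.2880, -0.8290] o=[0.1162, 0.0698, 0.8627] → [-0.3391, -0.6265, 0.4137, -0.4793, -0.2880, -0.8290]
J5: z=[0.5978, -0.7987, -0.0681] o=[0.0327, 0.0012, 0.9348] → [-0.2449, -0.2437, 0.7082, 0.5978, -0.7987, -0.0681]
J6: z=[0.2037, 0.0691, 0.9766] o=[0.7173, 0.0503, 0.7885] → [0.2881, 0.2660, -0.0789, 0.2037, 0.0691, 0.9766]
q̇ = J⁺·V = [0.4880, 0.3690, -0.6400, 0.8910, 0.5970, -0.8610]

0.4880 0.3690 -0.6400 0.8910 0.5970 -0.8610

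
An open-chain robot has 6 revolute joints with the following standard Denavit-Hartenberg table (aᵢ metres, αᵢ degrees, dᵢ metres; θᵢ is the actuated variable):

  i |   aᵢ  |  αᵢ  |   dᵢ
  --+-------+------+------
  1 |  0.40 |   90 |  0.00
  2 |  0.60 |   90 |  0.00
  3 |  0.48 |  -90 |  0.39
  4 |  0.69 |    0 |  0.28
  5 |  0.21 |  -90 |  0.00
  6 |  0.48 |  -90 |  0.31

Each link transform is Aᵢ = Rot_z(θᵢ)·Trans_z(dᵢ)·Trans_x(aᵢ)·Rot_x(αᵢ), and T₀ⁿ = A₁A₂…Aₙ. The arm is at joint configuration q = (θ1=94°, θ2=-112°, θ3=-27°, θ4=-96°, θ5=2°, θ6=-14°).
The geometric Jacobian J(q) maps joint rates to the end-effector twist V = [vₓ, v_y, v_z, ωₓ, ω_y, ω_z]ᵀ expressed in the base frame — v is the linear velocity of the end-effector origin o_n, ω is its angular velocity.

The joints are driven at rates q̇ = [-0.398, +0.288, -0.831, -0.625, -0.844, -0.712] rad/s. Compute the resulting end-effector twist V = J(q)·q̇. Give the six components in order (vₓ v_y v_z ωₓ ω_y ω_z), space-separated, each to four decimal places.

-0.4159 0.3008 0.4914 -0.7877 1.2515 0.4772

o_n = [0.1713, -1.7510, -0.6128]
J₁: ẑ×o_n = [1.7510, 0.1713, -0.0000], ω = ẑ
J2: z=[0.9976, 0.0698, 0.0000] o=[-0.0279, 0.3990, 0.0000] → [-0.0427, 0.6113, -2.1587, 0.9976, 0.0698, 0.0000]
J3: z=[0.0647, -0.9249, 0.3746] o=[-0.0122, 0.1748, -0.5563] → [0.7736, 0.0724, 0.0452, 0.0647, -0.9249, 0.3746]
J4: z=[0.9007, -0.1075, -0.4209] o=[-0.1932, -0.3609, -0.8068] → [-0.6060, -0.3282, -1.2128, 0.9007, -0.1075, -0.4209]
J5: z=[0.9007, -0.1075, -0.4209] o=[0.1344, -0.9994, -0.6080] → [-0.3158, -0.0113, -0.6729, 0.9007, -0.1075, -0.4209]
J6: z=[-0.4240, -0.4283, -0.7980] o=[0.1542, -1.1879, -0.5174] → [-0.4085, -0.0541, 0.2461, -0.4240, -0.4283, -0.7980]
V = J·q̇ = [-0.4159, 0.3008, 0.4914, -0.7877, 1.2515, 0.4772]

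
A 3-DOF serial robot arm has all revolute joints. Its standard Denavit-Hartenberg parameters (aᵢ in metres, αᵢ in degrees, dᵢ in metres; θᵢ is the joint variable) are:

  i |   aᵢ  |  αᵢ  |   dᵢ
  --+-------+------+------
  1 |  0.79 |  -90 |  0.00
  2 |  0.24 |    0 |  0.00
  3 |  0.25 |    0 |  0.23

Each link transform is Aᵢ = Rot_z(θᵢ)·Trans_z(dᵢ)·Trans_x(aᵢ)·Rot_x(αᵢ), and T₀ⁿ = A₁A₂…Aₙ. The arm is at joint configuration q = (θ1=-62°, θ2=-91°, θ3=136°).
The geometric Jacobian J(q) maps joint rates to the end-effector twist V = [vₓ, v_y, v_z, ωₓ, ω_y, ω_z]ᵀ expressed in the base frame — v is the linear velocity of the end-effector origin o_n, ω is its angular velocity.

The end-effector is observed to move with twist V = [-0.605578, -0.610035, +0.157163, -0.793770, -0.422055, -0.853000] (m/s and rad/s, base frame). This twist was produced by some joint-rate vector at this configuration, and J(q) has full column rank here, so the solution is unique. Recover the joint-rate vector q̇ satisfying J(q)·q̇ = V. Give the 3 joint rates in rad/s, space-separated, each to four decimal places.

o_n = [0.6550, -0.7419, 0.0632]
J₁: ẑ×o_n = [0.7419, 0.6550, -0.0000], ω = ẑ
J2: z=[0.8829, 0.4695, 0.0000] o=[0.3709, -0.6975, 0.0000] → [0.0297, -0.0558, -0.1726, 0.8829, 0.4695, 0.0000]
J3: z=[0.8829, 0.4695, 0.0000] o=[0.3689, -0.6938, 0.2400] → [-0.0830, 0.1561, -0.1768, 0.8829, 0.4695, 0.0000]
q̇ = J⁺·V = [-0.8530, -0.4200, -0.4790]

-0.8530 -0.4200 -0.4790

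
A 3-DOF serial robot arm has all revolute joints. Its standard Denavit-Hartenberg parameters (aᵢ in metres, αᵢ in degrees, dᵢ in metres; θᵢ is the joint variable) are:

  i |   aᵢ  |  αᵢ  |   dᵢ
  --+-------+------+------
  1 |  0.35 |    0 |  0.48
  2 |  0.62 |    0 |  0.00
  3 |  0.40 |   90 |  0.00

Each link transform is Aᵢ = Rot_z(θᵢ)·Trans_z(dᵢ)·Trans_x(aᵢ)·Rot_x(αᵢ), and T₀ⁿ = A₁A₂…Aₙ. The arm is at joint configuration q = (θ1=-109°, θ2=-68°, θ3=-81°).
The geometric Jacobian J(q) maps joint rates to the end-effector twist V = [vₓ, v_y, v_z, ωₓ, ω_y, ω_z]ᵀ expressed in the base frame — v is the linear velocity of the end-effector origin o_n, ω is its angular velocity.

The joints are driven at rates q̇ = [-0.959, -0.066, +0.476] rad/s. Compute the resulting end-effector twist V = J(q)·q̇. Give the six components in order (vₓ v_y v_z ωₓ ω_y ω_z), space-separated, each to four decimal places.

o_n = [-0.8163, 0.0279, 0.4800]
J₁: ẑ×o_n = [-0.0279, -0.8163, 0.0000], ω = ẑ
J2: z=[0.0000, 0.0000, 1.0000] o=[-0.1139, -0.3309, 0.4800] → [-0.3588, -0.7023, 0.0000, 0.0000, 0.0000, 1.0000]
J3: z=[0.0000, 0.0000, 1.0000] o=[-0.7331, -0.3634, 0.4800] → [-0.3913, -0.0832, 0.0000, 0.0000, 0.0000, 1.0000]
V = J·q̇ = [-0.1358, 0.7896, 0.0000, 0.0000, 0.0000, -0.5490]

-0.1358 0.7896 0.0000 0.0000 0.0000 -0.5490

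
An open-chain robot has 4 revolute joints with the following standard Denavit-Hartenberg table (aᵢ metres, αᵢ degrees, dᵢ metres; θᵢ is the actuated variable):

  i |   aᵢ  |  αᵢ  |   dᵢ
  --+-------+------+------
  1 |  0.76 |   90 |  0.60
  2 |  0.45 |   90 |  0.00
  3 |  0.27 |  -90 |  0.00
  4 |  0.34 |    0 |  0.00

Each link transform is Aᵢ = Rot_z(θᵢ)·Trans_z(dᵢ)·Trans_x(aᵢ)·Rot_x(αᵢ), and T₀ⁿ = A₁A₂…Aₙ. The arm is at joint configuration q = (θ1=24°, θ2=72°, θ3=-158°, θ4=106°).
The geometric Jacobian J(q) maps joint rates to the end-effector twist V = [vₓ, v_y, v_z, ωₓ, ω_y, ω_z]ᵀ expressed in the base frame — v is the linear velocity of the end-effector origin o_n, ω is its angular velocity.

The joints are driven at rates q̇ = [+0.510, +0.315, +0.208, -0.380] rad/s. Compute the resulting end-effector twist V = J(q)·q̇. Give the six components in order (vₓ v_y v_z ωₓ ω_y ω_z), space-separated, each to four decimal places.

o_n = [0.4644, 0.2790, 0.9735]
J₁: ẑ×o_n = [-0.2790, 0.4644, 0.0000], ω = ẑ
J2: z=[0.4067, -0.9135, 0.0000] o=[0.6943, 0.3091, 0.6000] → [-0.3412, -0.1519, -0.2223, 0.4067, -0.9135, 0.0000]
J3: z=[0.8688, 0.3868, -0.3090] o=[0.8213, 0.3657, 1.0280] → [-0.0478, 0.1576, 0.0628, 0.8688, 0.3868, -0.3090]
J4: z=[-0.2714, 0.8941, 0.3563] o=[0.7095, 0.4266, 0.7899] → [0.2168, -0.0375, 0.2592, -0.2714, 0.8941, 0.3563]
V = J·q̇ = [-0.3421, 0.2360, -0.1555, 0.4120, -0.5471, 0.3103]

-0.3421 0.2360 -0.1555 0.4120 -0.5471 0.3103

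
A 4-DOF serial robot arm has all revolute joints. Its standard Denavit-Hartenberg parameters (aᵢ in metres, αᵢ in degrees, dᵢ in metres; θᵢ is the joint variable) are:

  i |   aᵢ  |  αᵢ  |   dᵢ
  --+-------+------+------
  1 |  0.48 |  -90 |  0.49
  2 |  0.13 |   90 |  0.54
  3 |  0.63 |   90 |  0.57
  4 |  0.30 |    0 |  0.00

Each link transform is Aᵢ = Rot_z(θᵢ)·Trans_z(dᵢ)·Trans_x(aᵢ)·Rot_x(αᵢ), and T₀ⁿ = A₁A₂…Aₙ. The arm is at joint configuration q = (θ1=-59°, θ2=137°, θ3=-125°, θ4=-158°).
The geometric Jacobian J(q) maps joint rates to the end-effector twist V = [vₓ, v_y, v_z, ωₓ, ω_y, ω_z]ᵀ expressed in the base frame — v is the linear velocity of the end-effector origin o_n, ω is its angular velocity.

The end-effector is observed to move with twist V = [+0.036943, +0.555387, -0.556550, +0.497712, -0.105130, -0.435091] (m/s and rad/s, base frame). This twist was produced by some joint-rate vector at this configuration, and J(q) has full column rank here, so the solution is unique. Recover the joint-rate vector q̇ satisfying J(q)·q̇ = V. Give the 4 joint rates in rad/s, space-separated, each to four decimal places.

0.5490 0.6650 0.9560 -0.5100

o_n = [0.6508, -0.5943, 0.2043]
J₁: ẑ×o_n = [0.5943, 0.6508, -0.0000], ω = ẑ
J2: z=[0.8572, 0.5150, 0.0000] o=[0.2472, -0.4114, 0.4900] → [-0.1471, 0.2449, -0.3646, 0.8572, 0.5150, 0.0000]
J3: z=[0.3513, -0.5846, -0.7314] o=[0.6611, -0.0518, 0.4013] → [-0.2815, 0.0767, -0.1966, 0.3513, -0.5846, -0.7314]
J4: z=[0.8002, -0.2181, 0.5587] o=[0.5551, -0.8774, 0.2309] → [-0.1523, 0.0748, 0.2474, 0.8002, -0.2181, 0.5587]
q̇ = J⁺·V = [0.5490, 0.6650, 0.9560, -0.5100]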